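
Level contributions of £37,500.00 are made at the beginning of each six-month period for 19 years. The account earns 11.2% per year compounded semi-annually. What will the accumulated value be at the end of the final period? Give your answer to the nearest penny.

£4,899,928.08

This is an annuity due: 38 deposits of £37,500.00 at the beginning of each six-month period.
Periodic rate r = 0.112/2 per half-year; n is counted in half-years.
FV = PMT × [((1+r)^n − 1)/r] × (1+r) = 37,500 × [(1+r)^38 − 1] / r × (1+r) = £4,899,928.08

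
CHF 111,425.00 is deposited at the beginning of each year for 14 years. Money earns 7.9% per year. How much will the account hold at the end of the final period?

This is an annuity due: 14 deposits of CHF 111,425.00 at the beginning of each year.
Periodic rate r = 0.079 per year.
FV = PMT × [((1+r)^n − 1)/r] × (1+r) = 111,425 × [(1+r)^14 − 1] / r × (1+r) = CHF 2,890,555.80

CHF 2,890,555.80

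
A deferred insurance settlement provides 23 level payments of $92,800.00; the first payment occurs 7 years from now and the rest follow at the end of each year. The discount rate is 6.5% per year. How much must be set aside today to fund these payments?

Ordinary annuity of 23 payments, first payment at period 7.
Periodic rate r = 0.065 per year.
The ordinary-annuity PV formula values the stream one period before the first payment (period 6); discount that back 6 periods:
PV₀ = 92,800 × [1 − (1+r)^−23] / r × (1+r)^−6 = $748,569.00

$748,569.00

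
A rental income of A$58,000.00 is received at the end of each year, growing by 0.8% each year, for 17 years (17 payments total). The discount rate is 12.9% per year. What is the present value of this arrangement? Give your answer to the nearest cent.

Periodic rate r = 0.129 per year.
Growing ordinary annuity: PV = PMT₁ × [1 − ((1+g)/(1+r))^n] / (r − g) = 58,000 × [1 − ((1+0.008)/(1+r))^17] / (r − 0.008) = A$409,567.89.

A$409,567.89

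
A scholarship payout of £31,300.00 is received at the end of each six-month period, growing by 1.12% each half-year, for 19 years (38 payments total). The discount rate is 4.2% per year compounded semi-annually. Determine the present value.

£980,026.60

Periodic rate r = 0.042/2 per half-year; n is counted in half-years.
Growing ordinary annuity: PV = PMT₁ × [1 − ((1+g)/(1+r))^n] / (r − g) = 31,300 × [1 − ((1+0.0112)/(1+r))^38] / (r − 0.0112) = £980,026.60.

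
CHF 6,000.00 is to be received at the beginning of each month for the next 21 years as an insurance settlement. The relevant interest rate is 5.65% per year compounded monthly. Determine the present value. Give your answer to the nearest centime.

This is an annuity due: 252 payments of CHF 6,000.00 at the beginning of each month.
Periodic rate r = 0.0565/12 per month; n is counted in months.
PV = PMT × [(1 − (1+r)^−n)/r] × (1+r) = 6,000 × [1 − (1+r)^−252] / r × (1+r) = CHF 888,375.21

CHF 888,375.21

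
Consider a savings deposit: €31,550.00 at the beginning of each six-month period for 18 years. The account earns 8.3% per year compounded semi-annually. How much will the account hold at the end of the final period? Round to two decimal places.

This is an annuity due: 36 deposits of €31,550.00 at the beginning of each six-month period.
Periodic rate r = 0.083/2 per half-year; n is counted in half-years.
FV = PMT × [((1+r)^n − 1)/r] × (1+r) = 31,550 × [(1+r)^36 − 1] / r × (1+r) = €2,630,716.59

€2,630,716.59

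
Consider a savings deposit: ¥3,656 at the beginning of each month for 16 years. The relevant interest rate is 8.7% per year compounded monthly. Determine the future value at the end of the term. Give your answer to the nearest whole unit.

This is an annuity due: 192 deposits of ¥3,656 at the beginning of each month.
Periodic rate r = 0.087/12 per month; n is counted in months.
FV = PMT × [((1+r)^n − 1)/r] × (1+r) = 3,656 × [(1+r)^192 − 1] / r × (1+r) = ¥1,525,186

¥1,525,186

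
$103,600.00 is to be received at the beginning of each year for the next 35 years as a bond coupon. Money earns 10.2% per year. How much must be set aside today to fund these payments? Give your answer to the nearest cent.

$1,081,910.92

This is an annuity due: 35 payments of $103,600.00 at the beginning of each year.
Periodic rate r = 0.102 per year.
PV = PMT × [(1 − (1+r)^−n)/r] × (1+r) = 103,600 × [1 − (1+r)^−35] / r × (1+r) = $1,081,910.92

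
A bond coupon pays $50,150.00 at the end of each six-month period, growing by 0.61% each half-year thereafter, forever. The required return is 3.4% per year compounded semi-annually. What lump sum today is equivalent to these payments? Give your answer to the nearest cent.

$4,600,917.43

Periodic rate r = 0.034/2 per half-year.
Growing perpetuity (Gordon): PV = PMT₁ / (r − g) = 50,150 / (r − 0.0061) = $4,600,917.43.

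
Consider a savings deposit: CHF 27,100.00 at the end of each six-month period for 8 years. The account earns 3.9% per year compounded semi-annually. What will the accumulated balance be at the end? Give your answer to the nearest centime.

This is an ordinary annuity: 16 deposits of CHF 27,100.00 at the end of each six-month period.
Periodic rate r = 0.039/2 per half-year; n is counted in half-years.
FV = PMT × [((1+r)^n − 1)/r] = 27,100 × [(1+r)^16 − 1] / r = CHF 503,168.14

CHF 503,168.14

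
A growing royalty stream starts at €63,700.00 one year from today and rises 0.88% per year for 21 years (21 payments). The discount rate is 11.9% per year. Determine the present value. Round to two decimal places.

€512,511.07

Periodic rate r = 0.119 per year.
Growing ordinary annuity: PV = PMT₁ × [1 − ((1+g)/(1+r))^n] / (r − g) = 63,700 × [1 − ((1+0.0088)/(1+r))^21] / (r − 0.0088) = €512,511.07.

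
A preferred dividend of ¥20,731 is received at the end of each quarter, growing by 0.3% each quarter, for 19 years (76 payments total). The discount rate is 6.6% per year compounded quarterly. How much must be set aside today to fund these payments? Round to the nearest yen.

Periodic rate r = 0.066/4 per quarter; n is counted in quarters.
Growing ordinary annuity: PV = PMT₁ × [1 − ((1+g)/(1+r))^n] / (r − g) = 20,731 × [1 − ((1+0.003)/(1+r))^76] / (r − 0.003) = ¥979,730.

¥979,730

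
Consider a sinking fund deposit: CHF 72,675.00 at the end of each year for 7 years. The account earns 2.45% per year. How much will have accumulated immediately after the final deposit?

CHF 547,681.06

This is an ordinary annuity: 7 deposits of CHF 72,675.00 at the end of each year.
Periodic rate r = 0.0245 per year.
FV = PMT × [((1+r)^n − 1)/r] = 72,675 × [(1+r)^7 − 1] / r = CHF 547,681.06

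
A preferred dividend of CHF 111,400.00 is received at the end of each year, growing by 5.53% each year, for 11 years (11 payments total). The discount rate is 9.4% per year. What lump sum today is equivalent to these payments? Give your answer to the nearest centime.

CHF 941,600.33

Periodic rate r = 0.094 per year.
Growing ordinary annuity: PV = PMT₁ × [1 − ((1+g)/(1+r))^n] / (r − g) = 111,400 × [1 − ((1+0.0553)/(1+r))^11] / (r − 0.0553) = CHF 941,600.33.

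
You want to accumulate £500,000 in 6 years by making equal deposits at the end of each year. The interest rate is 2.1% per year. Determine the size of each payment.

£79,064.38

Level ordinary annuity; solve FV = PMT × [((1+r)^n − 1)/r] for PMT.
Periodic rate r = 0.021 per year.
With n = 6: PMT = 500,000 / ([((1+r)^n − 1)/r]) = £79,064.38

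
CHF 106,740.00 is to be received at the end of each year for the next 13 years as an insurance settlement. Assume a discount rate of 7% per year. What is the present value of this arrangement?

CHF 892,095.64

This is an ordinary annuity: 13 payments of CHF 106,740.00 at the end of each year.
Periodic rate r = 0.07 per year.
PV = PMT × [(1 − (1+r)^−n)/r] = 106,740 × [1 − (1+r)^−13] / r = CHF 892,095.64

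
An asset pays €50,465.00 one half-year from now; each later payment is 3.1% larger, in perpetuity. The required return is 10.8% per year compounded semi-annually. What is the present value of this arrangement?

€2,194,130.43

Periodic rate r = 0.108/2 per half-year.
Growing perpetuity (Gordon): PV = PMT₁ / (r − g) = 50,465 / (r − 0.031) = €2,194,130.43.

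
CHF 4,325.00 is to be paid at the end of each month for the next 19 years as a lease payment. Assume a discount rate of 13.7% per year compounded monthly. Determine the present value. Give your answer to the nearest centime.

CHF 350,362.43

This is an ordinary annuity: 228 payments of CHF 4,325.00 at the end of each month.
Periodic rate r = 0.137/12 per month; n is counted in months.
PV = PMT × [(1 − (1+r)^−n)/r] = 4,325 × [1 − (1+r)^−228] / r = CHF 350,362.43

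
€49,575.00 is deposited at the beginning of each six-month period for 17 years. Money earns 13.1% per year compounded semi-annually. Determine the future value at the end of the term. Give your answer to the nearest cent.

This is an annuity due: 34 deposits of €49,575.00 at the beginning of each six-month period.
Periodic rate r = 0.131/2 per half-year; n is counted in half-years.
FV = PMT × [((1+r)^n − 1)/r] × (1+r) = 49,575 × [(1+r)^34 − 1] / r × (1+r) = €6,166,115.65

€6,166,115.65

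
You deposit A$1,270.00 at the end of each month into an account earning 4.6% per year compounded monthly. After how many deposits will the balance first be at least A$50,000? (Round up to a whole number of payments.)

37 payments

Periodic rate r = 0.046/12 per month; n is counted in months.
Ordinary annuity FV: 50,000 = 1,270 × [((1+r)^n − 1)/r].
(1+r)^n = 1 + 50,000 × r / 1,270, so n = ln(1 + 50,000·r/1,270) / ln(1+r) = 36.74.
Round up to a whole number of payments: n = 37.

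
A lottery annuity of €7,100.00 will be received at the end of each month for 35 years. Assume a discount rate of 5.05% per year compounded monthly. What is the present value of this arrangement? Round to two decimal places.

This is an ordinary annuity: 420 payments of €7,100.00 at the end of each month.
Periodic rate r = 0.0505/12 per month; n is counted in months.
PV = PMT × [(1 − (1+r)^−n)/r] = 7,100 × [1 − (1+r)^−420] / r = €1,397,965.27

€1,397,965.27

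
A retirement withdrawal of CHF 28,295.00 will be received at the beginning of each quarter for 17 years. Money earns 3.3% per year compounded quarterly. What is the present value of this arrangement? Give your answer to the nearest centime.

This is an annuity due: 68 payments of CHF 28,295.00 at the beginning of each quarter.
Periodic rate r = 0.033/4 per quarter; n is counted in quarters.
PV = PMT × [(1 − (1+r)^−n)/r] × (1+r) = 28,295 × [1 − (1+r)^−68] / r × (1+r) = CHF 1,480,183.22

CHF 1,480,183.22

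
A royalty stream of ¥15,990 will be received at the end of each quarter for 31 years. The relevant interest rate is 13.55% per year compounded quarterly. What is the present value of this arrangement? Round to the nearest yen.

This is an ordinary annuity: 124 payments of ¥15,990 at the end of each quarter.
Periodic rate r = 0.1355/4 per quarter; n is counted in quarters.
PV = PMT × [(1 − (1+r)^−n)/r] = 15,990 × [1 − (1+r)^−124] / r = ¥464,445

¥464,445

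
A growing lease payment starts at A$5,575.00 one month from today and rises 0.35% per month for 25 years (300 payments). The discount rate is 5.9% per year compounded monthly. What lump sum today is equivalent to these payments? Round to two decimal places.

Periodic rate r = 0.059/12 per month; n is counted in months.
Growing ordinary annuity: PV = PMT₁ × [1 − ((1+g)/(1+r))^n] / (r − g) = 5,575 × [1 − ((1+0.0035)/(1+r))^300] / (r − 0.0035) = A$1,357,931.59.

A$1,357,931.59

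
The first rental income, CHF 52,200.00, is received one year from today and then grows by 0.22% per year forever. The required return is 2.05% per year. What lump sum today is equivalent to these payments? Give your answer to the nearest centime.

CHF 2,852,459.02

Periodic rate r = 0.0205 per year.
Growing perpetuity (Gordon): PV = PMT₁ / (r − g) = 52,200 / (r − 0.0022) = CHF 2,852,459.02.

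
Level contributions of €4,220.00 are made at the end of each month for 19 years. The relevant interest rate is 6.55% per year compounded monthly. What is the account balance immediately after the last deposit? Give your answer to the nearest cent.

€1,901,490.72

This is an ordinary annuity: 228 deposits of €4,220.00 at the end of each month.
Periodic rate r = 0.0655/12 per month; n is counted in months.
FV = PMT × [((1+r)^n − 1)/r] = 4,220 × [(1+r)^228 − 1] / r = €1,901,490.72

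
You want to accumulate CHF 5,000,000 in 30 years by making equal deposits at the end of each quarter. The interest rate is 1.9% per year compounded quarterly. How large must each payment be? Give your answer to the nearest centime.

CHF 31,009.98

Level ordinary annuity; solve FV = PMT × [((1+r)^n − 1)/r] for PMT.
Periodic rate r = 0.019/4 per quarter; n is counted in quarters.
With n = 120: PMT = 5,000,000 / ([((1+r)^n − 1)/r]) = CHF 31,009.98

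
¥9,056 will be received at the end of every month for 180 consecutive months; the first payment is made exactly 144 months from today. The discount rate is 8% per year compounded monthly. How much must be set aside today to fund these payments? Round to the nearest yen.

¥366,423

Ordinary annuity of 180 payments, first payment at period 144.
Periodic rate r = 0.08/12 per month; n is counted in months.
The ordinary-annuity PV formula values the stream one period before the first payment (period 143); discount that back 143 periods:
PV₀ = 9,056 × [1 − (1+r)^−180] / r × (1+r)^−143 = ¥366,423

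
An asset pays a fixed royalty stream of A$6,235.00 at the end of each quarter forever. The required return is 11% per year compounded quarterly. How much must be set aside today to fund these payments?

Periodic rate r = 0.11/4 per quarter.
Level perpetuity: PV = PMT / r = 6,235 / (0.11/4) = A$226,727.27.

A$226,727.27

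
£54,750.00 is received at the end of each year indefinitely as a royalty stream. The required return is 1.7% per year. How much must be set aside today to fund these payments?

Periodic rate r = 0.017 per year.
Level perpetuity: PV = PMT / r = 54,750 / (0.017) = £3,220,588.24.

£3,220,588.24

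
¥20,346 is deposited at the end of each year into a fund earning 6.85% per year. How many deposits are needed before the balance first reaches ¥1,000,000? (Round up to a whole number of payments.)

Periodic rate r = 0.0685 per year.
Ordinary annuity FV: 1,000,000 = 20,346 × [((1+r)^n − 1)/r].
(1+r)^n = 1 + 1,000,000 × r / 20,346, so n = ln(1 + 1,000,000·r/20,346) / ln(1+r) = 22.25.
Round up to a whole number of payments: n = 23.

23 payments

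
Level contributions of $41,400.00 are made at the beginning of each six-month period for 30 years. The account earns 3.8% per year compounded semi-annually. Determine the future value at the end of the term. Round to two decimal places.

This is an annuity due: 60 deposits of $41,400.00 at the beginning of each six-month period.
Periodic rate r = 0.038/2 per half-year; n is counted in half-years.
FV = PMT × [((1+r)^n − 1)/r] × (1+r) = 41,400 × [(1+r)^60 − 1] / r × (1+r) = $4,648,311.77

$4,648,311.77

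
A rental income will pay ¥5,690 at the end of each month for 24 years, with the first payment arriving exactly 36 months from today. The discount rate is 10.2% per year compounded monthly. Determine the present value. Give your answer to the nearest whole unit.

Ordinary annuity of 288 payments, first payment at period 36.
Periodic rate r = 0.102/12 per month; n is counted in months.
The ordinary-annuity PV formula values the stream one period before the first payment (period 35); discount that back 35 periods:
PV₀ = 5,690 × [1 − (1+r)^−288] / r × (1+r)^−35 = ¥454,290

¥454,290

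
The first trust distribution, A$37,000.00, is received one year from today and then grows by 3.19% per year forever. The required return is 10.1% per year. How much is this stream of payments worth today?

A$535,455.86

Periodic rate r = 0.101 per year.
Growing perpetuity (Gordon): PV = PMT₁ / (r − g) = 37,000 / (r − 0.0319) = A$535,455.86.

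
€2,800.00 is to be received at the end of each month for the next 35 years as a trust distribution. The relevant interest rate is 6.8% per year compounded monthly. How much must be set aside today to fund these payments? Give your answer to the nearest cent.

€448,078.52

This is an ordinary annuity: 420 payments of €2,800.00 at the end of each month.
Periodic rate r = 0.068/12 per month; n is counted in months.
PV = PMT × [(1 − (1+r)^−n)/r] = 2,800 × [1 − (1+r)^−420] / r = €448,078.52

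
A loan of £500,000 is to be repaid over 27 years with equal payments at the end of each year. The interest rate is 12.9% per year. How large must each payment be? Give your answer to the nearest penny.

£67,032.50

Level ordinary annuity; solve PV = PMT × [(1 − (1+r)^−n)/r] for PMT.
Periodic rate r = 0.129 per year.
With n = 27: PMT = 500,000 / ([(1 − (1+r)^−n)/r]) = £67,032.50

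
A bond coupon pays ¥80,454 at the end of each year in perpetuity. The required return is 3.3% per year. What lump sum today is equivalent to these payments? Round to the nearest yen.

Periodic rate r = 0.033 per year.
Level perpetuity: PV = PMT / r = 80,454 / (0.033) = ¥2,438,000.

¥2,438,000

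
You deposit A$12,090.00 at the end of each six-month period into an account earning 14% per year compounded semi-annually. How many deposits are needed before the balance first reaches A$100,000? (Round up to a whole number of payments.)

Periodic rate r = 0.14/2 per half-year; n is counted in half-years.
Ordinary annuity FV: 100,000 = 12,090 × [((1+r)^n − 1)/r].
(1+r)^n = 1 + 100,000 × r / 12,090, so n = ln(1 + 100,000·r/12,090) / ln(1+r) = 6.75.
Round up to a whole number of payments: n = 7.

7 payments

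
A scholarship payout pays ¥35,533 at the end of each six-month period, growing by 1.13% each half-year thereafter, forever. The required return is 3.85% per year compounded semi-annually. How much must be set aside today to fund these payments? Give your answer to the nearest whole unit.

Periodic rate r = 0.0385/2 per half-year.
Growing perpetuity (Gordon): PV = PMT₁ / (r − g) = 35,533 / (r − 0.0113) = ¥4,469,560.

¥4,469,560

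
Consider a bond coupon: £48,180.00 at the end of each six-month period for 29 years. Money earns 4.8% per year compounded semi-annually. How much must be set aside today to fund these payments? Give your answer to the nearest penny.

£1,500,207.94

This is an ordinary annuity: 58 payments of £48,180.00 at the end of each six-month period.
Periodic rate r = 0.048/2 per half-year; n is counted in half-years.
PV = PMT × [(1 − (1+r)^−n)/r] = 48,180 × [1 − (1+r)^−58] / r = £1,500,207.94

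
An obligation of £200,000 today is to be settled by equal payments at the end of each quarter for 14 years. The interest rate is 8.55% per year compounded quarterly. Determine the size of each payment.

£6,159.35

Level ordinary annuity; solve PV = PMT × [(1 − (1+r)^−n)/r] for PMT.
Periodic rate r = 0.0855/4 per quarter; n is counted in quarters.
With n = 56: PMT = 200,000 / ([(1 − (1+r)^−n)/r]) = £6,159.35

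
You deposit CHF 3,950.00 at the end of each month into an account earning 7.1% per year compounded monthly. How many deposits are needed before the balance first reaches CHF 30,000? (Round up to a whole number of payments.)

Periodic rate r = 0.071/12 per month; n is counted in months.
Ordinary annuity FV: 30,000 = 3,950 × [((1+r)^n − 1)/r].
(1+r)^n = 1 + 30,000 × r / 3,950, so n = ln(1 + 30,000·r/3,950) / ln(1+r) = 7.45.
Round up to a whole number of payments: n = 8.

8 payments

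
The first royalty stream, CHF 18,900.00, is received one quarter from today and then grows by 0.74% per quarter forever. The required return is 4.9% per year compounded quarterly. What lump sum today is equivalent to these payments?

Periodic rate r = 0.049/4 per quarter.
Growing perpetuity (Gordon): PV = PMT₁ / (r − g) = 18,900 / (r − 0.0074) = CHF 3,896,907.22.

CHF 3,896,907.22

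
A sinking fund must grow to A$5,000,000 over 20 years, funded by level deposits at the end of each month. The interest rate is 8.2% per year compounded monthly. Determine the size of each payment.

A$8,279.83

Level ordinary annuity; solve FV = PMT × [((1+r)^n − 1)/r] for PMT.
Periodic rate r = 0.082/12 per month; n is counted in months.
With n = 240: PMT = 5,000,000 / ([((1+r)^n − 1)/r]) = A$8,279.83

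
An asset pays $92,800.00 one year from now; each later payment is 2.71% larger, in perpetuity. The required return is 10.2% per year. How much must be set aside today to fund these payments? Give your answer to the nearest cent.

$1,238,985.31

Periodic rate r = 0.102 per year.
Growing perpetuity (Gordon): PV = PMT₁ / (r − g) = 92,800 / (r − 0.0271) = $1,238,985.31.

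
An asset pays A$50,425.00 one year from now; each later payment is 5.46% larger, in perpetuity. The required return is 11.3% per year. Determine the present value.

A$863,441.78

Periodic rate r = 0.113 per year.
Growing perpetuity (Gordon): PV = PMT₁ / (r − g) = 50,425 / (r − 0.0546) = A$863,441.78.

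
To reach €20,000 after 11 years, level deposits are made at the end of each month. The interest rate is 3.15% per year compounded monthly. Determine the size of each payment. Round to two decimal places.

€126.97

Level ordinary annuity; solve FV = PMT × [((1+r)^n − 1)/r] for PMT.
Periodic rate r = 0.0315/12 per month; n is counted in months.
With n = 132: PMT = 20,000 / ([((1+r)^n − 1)/r]) = €126.97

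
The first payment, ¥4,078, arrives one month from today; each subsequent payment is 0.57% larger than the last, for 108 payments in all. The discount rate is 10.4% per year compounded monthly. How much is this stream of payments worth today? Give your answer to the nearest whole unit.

¥374,554

Periodic rate r = 0.104/12 per month; n is counted in months.
Growing ordinary annuity: PV = PMT₁ × [1 − ((1+g)/(1+r))^n] / (r − g) = 4,078 × [1 − ((1+0.0057)/(1+r))^108] / (r − 0.0057) = ¥374,554.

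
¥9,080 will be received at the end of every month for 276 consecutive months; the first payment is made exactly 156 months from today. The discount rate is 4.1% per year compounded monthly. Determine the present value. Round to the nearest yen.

¥955,323

Ordinary annuity of 276 payments, first payment at period 156.
Periodic rate r = 0.041/12 per month; n is counted in months.
The ordinary-annuity PV formula values the stream one period before the first payment (period 155); discount that back 155 periods:
PV₀ = 9,080 × [1 − (1+r)^−276] / r × (1+r)^−155 = ¥955,323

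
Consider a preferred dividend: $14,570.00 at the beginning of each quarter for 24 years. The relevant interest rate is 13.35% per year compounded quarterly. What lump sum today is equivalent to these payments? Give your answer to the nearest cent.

$431,825.39

This is an annuity due: 96 payments of $14,570.00 at the beginning of each quarter.
Periodic rate r = 0.1335/4 per quarter; n is counted in quarters.
PV = PMT × [(1 − (1+r)^−n)/r] × (1+r) = 14,570 × [1 − (1+r)^−96] / r × (1+r) = $431,825.39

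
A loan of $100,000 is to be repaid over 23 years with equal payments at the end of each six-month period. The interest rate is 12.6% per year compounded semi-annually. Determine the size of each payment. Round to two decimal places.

Level ordinary annuity; solve PV = PMT × [(1 − (1+r)^−n)/r] for PMT.
Periodic rate r = 0.126/2 per half-year; n is counted in half-years.
With n = 46: PMT = 100,000 / ([(1 − (1+r)^−n)/r]) = $6,703.43

$6,703.43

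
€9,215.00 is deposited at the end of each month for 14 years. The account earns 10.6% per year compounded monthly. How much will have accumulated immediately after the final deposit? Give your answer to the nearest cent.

€3,528,030.87

This is an ordinary annuity: 168 deposits of €9,215.00 at the end of each month.
Periodic rate r = 0.106/12 per month; n is counted in months.
FV = PMT × [((1+r)^n − 1)/r] = 9,215 × [(1+r)^168 − 1] / r = €3,528,030.87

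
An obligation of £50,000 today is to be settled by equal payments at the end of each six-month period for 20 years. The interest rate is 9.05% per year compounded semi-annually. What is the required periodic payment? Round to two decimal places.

£2,726.86

Level ordinary annuity; solve PV = PMT × [(1 − (1+r)^−n)/r] for PMT.
Periodic rate r = 0.0905/2 per half-year; n is counted in half-years.
With n = 40: PMT = 50,000 / ([(1 − (1+r)^−n)/r]) = £2,726.86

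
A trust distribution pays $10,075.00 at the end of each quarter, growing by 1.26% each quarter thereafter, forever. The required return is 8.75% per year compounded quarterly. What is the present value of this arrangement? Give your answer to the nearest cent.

$1,086,253.37

Periodic rate r = 0.0875/4 per quarter.
Growing perpetuity (Gordon): PV = PMT₁ / (r − g) = 10,075 / (r − 0.0126) = $1,086,253.37.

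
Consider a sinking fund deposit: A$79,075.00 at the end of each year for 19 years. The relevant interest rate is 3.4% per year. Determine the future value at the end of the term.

This is an ordinary annuity: 19 deposits of A$79,075.00 at the end of each year.
Periodic rate r = 0.034 per year.
FV = PMT × [((1+r)^n − 1)/r] = 79,075 × [(1+r)^19 − 1] / r = A$2,064,123.19

A$2,064,123.19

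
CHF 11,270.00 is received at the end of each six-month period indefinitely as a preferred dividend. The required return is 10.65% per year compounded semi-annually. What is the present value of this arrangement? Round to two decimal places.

Periodic rate r = 0.1065/2 per half-year.
Level perpetuity: PV = PMT / r = 11,270 / (0.1065/2) = CHF 211,643.19.

CHF 211,643.19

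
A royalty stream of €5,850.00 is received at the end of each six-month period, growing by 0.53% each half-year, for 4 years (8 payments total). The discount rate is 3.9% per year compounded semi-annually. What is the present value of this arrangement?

Periodic rate r = 0.039/2 per half-year; n is counted in half-years.
Growing ordinary annuity: PV = PMT₁ × [1 − ((1+g)/(1+r))^n] / (r − g) = 5,850 × [1 − ((1+0.0053)/(1+r))^8] / (r − 0.0053) = €43,728.29.

€43,728.29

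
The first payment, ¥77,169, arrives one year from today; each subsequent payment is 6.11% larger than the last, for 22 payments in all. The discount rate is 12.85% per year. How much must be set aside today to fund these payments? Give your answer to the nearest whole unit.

Periodic rate r = 0.1285 per year.
Growing ordinary annuity: PV = PMT₁ × [1 − ((1+g)/(1+r))^n] / (r − g) = 77,169 × [1 − ((1+0.0611)/(1+r))^22] / (r − 0.0611) = ¥849,556.

¥849,556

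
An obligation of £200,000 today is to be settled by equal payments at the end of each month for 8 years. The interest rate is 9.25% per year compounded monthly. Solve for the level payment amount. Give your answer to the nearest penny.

Level ordinary annuity; solve PV = PMT × [(1 − (1+r)^−n)/r] for PMT.
Periodic rate r = 0.0925/12 per month; n is counted in months.
With n = 96: PMT = 200,000 / ([(1 − (1+r)^−n)/r]) = £2,956.04

£2,956.04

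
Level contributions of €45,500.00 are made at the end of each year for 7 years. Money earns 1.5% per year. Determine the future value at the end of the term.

€333,196.24

This is an ordinary annuity: 7 deposits of €45,500.00 at the end of each year.
Periodic rate r = 0.015 per year.
FV = PMT × [((1+r)^n − 1)/r] = 45,500 × [(1+r)^7 − 1] / r = €333,196.24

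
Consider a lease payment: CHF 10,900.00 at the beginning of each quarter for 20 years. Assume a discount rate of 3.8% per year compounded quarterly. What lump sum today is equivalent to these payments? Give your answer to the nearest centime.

This is an annuity due: 80 payments of CHF 10,900.00 at the beginning of each quarter.
Periodic rate r = 0.038/4 per quarter; n is counted in quarters.
PV = PMT × [(1 − (1+r)^−n)/r] × (1+r) = 10,900 × [1 − (1+r)^−80] / r × (1+r) = CHF 614,638.50

CHF 614,638.50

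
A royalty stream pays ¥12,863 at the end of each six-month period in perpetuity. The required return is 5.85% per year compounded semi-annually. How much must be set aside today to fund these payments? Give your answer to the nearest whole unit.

Periodic rate r = 0.0585/2 per half-year.
Level perpetuity: PV = PMT / r = 12,863 / (0.0585/2) = ¥439,761.

¥439,761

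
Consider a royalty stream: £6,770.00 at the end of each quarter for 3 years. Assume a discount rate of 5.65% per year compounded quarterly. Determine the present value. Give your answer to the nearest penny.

This is an ordinary annuity: 12 payments of £6,770.00 at the end of each quarter.
Periodic rate r = 0.0565/4 per quarter; n is counted in quarters.
PV = PMT × [(1 − (1+r)^−n)/r] = 6,770 × [1 − (1+r)^−12] / r = £74,247.90

£74,247.90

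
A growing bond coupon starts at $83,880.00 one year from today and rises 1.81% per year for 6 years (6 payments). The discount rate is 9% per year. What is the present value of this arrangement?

$391,956.67

Periodic rate r = 0.09 per year.
Growing ordinary annuity: PV = PMT₁ × [1 − ((1+g)/(1+r))^n] / (r − g) = 83,880 × [1 − ((1+0.0181)/(1+r))^6] / (r − 0.0181) = $391,956.67.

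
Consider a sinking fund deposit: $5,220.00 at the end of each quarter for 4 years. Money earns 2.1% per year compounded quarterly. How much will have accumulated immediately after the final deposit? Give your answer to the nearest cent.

This is an ordinary annuity: 16 deposits of $5,220.00 at the end of each quarter.
Periodic rate r = 0.021/4 per quarter; n is counted in quarters.
FV = PMT × [((1+r)^n − 1)/r] = 5,220 × [(1+r)^16 − 1] / r = $86,890.56

$86,890.56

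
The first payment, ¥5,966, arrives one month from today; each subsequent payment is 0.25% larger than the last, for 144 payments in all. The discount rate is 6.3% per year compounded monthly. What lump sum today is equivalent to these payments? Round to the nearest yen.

Periodic rate r = 0.063/12 per month; n is counted in months.
Growing ordinary annuity: PV = PMT₁ × [1 − ((1+g)/(1+r))^n] / (r − g) = 5,966 × [1 − ((1+0.0025)/(1+r))^144] / (r − 0.0025) = ¥707,164.

¥707,164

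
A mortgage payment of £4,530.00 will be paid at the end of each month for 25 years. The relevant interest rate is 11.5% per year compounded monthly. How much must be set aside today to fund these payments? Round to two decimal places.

£445,660.43

This is an ordinary annuity: 300 payments of £4,530.00 at the end of each month.
Periodic rate r = 0.115/12 per month; n is counted in months.
PV = PMT × [(1 − (1+r)^−n)/r] = 4,530 × [1 − (1+r)^−300] / r = £445,660.43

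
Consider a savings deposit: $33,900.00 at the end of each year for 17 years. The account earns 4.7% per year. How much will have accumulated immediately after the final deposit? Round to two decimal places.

This is an ordinary annuity: 17 deposits of $33,900.00 at the end of each year.
Periodic rate r = 0.047 per year.
FV = PMT × [((1+r)^n − 1)/r] = 33,900 × [(1+r)^17 − 1] / r = $853,414.71

$853,414.71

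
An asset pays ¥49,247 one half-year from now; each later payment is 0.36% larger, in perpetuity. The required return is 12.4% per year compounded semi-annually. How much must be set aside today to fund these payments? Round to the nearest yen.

¥843,271

Periodic rate r = 0.124/2 per half-year.
Growing perpetuity (Gordon): PV = PMT₁ / (r − g) = 49,247 / (r − 0.0036) = ¥843,271.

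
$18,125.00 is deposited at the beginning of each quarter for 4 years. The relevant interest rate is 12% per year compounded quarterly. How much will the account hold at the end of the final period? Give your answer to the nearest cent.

$376,303.78

This is an annuity due: 16 deposits of $18,125.00 at the beginning of each quarter.
Periodic rate r = 0.12/4 per quarter; n is counted in quarters.
FV = PMT × [((1+r)^n − 1)/r] × (1+r) = 18,125 × [(1+r)^16 − 1] / r × (1+r) = $376,303.78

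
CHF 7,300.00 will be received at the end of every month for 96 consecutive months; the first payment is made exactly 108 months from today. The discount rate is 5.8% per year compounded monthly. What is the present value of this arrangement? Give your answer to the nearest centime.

CHF 334,073.27

Ordinary annuity of 96 payments, first payment at period 108.
Periodic rate r = 0.058/12 per month; n is counted in months.
The ordinary-annuity PV formula values the stream one period before the first payment (period 107); discount that back 107 periods:
PV₀ = 7,300 × [1 − (1+r)^−96] / r × (1+r)^−107 = CHF 334,073.27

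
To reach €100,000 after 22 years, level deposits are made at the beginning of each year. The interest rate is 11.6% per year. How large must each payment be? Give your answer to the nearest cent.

Level annuity due; solve FV = PMT × [((1+r)^n − 1)/r] × (1+r) for PMT.
Periodic rate r = 0.116 per year.
With n = 22: PMT = 100,000 / ([((1+r)^n − 1)/r] × (1+r)) = €1,020.61

€1,020.61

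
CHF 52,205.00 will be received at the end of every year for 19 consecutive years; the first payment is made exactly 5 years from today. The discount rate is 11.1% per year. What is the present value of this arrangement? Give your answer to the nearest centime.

Ordinary annuity of 19 payments, first payment at period 5.
Periodic rate r = 0.111 per year.
The ordinary-annuity PV formula values the stream one period before the first payment (period 4); discount that back 4 periods:
PV₀ = 52,205 × [1 − (1+r)^−19] / r × (1+r)^−4 = CHF 266,917.60

CHF 266,917.60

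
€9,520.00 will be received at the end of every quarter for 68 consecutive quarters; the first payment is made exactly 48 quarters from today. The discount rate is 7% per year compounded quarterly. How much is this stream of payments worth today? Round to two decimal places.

€166,718.35

Ordinary annuity of 68 payments, first payment at period 48.
Periodic rate r = 0.07/4 per quarter; n is counted in quarters.
The ordinary-annuity PV formula values the stream one period before the first payment (period 47); discount that back 47 periods:
PV₀ = 9,520 × [1 − (1+r)^−68] / r × (1+r)^−47 = €166,718.35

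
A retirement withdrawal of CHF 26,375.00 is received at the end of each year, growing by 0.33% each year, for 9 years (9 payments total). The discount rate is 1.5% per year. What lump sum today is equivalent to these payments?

CHF 223,368.84

Periodic rate r = 0.015 per year.
Growing ordinary annuity: PV = PMT₁ × [1 − ((1+g)/(1+r))^n] / (r − g) = 26,375 × [1 − ((1+0.0033)/(1+r))^9] / (r − 0.0033) = CHF 223,368.84.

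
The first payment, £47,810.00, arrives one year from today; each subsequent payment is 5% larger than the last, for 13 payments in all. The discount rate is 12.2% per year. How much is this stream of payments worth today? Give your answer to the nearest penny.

Periodic rate r = 0.122 per year.
Growing ordinary annuity: PV = PMT₁ × [1 − ((1+g)/(1+r))^n] / (r − g) = 47,810 × [1 − ((1+0.05)/(1+r))^13] / (r − 0.05) = £383,652.32.

£383,652.32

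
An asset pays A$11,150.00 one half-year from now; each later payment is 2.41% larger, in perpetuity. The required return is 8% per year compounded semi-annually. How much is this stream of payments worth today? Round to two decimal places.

A$701,257.86

Periodic rate r = 0.08/2 per half-year.
Growing perpetuity (Gordon): PV = PMT₁ / (r − g) = 11,150 / (r − 0.0241) = A$701,257.86.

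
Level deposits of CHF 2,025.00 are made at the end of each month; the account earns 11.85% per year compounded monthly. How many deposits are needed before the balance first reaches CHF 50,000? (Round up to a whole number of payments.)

23 payments

Periodic rate r = 0.1185/12 per month; n is counted in months.
Ordinary annuity FV: 50,000 = 2,025 × [((1+r)^n − 1)/r].
(1+r)^n = 1 + 50,000 × r / 2,025, so n = ln(1 + 50,000·r/2,025) / ln(1+r) = 22.20.
Round up to a whole number of payments: n = 23.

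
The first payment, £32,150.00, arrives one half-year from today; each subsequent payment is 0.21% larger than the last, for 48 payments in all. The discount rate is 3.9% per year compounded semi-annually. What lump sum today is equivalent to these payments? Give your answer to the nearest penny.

£1,039,023.08

Periodic rate r = 0.039/2 per half-year; n is counted in half-years.
Growing ordinary annuity: PV = PMT₁ × [1 − ((1+g)/(1+r))^n] / (r − g) = 32,150 × [1 − ((1+0.0021)/(1+r))^48] / (r − 0.0021) = £1,039,023.08.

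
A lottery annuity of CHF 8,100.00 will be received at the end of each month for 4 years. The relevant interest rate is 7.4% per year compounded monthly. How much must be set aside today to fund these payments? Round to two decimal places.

This is an ordinary annuity: 48 payments of CHF 8,100.00 at the end of each month.
Periodic rate r = 0.074/12 per month; n is counted in months.
PV = PMT × [(1 − (1+r)^−n)/r] = 8,100 × [1 − (1+r)^−48] / r = CHF 335,650.27

CHF 335,650.27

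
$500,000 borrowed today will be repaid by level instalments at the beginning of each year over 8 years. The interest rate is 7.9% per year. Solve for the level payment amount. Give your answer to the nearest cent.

$80,331.30

Level annuity due; solve PV = PMT × [(1 − (1+r)^−n)/r] × (1+r) for PMT.
Periodic rate r = 0.079 per year.
With n = 8: PMT = 500,000 / ([(1 − (1+r)^−n)/r] × (1+r)) = $80,331.30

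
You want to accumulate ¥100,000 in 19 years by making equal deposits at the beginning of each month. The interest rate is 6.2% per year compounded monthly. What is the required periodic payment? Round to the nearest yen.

Level annuity due; solve FV = PMT × [((1+r)^n − 1)/r] × (1+r) for PMT.
Periodic rate r = 0.062/12 per month; n is counted in months.
With n = 228: PMT = 100,000 / ([((1+r)^n − 1)/r] × (1+r)) = ¥230

¥230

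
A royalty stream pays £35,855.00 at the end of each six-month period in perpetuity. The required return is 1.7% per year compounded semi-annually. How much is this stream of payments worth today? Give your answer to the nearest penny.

£4,218,235.29

Periodic rate r = 0.017/2 per half-year.
Level perpetuity: PV = PMT / r = 35,855 / (0.017/2) = £4,218,235.29.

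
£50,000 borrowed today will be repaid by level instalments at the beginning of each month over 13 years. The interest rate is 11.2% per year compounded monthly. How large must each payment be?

£604.18

Level annuity due; solve PV = PMT × [(1 − (1+r)^−n)/r] × (1+r) for PMT.
Periodic rate r = 0.112/12 per month; n is counted in months.
With n = 156: PMT = 50,000 / ([(1 − (1+r)^−n)/r] × (1+r)) = £604.18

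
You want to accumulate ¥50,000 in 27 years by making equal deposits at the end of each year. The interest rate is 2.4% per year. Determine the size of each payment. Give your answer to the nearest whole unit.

¥1,338

Level ordinary annuity; solve FV = PMT × [((1+r)^n − 1)/r] for PMT.
Periodic rate r = 0.024 per year.
With n = 27: PMT = 50,000 / ([((1+r)^n − 1)/r]) = ¥1,338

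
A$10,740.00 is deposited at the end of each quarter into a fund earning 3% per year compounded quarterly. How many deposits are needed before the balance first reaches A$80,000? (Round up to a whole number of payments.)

Periodic rate r = 0.03/4 per quarter; n is counted in quarters.
Ordinary annuity FV: 80,000 = 10,740 × [((1+r)^n − 1)/r].
(1+r)^n = 1 + 80,000 × r / 10,740, so n = ln(1 + 80,000·r/10,740) / ln(1+r) = 7.28.
Round up to a whole number of payments: n = 8.

8 payments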